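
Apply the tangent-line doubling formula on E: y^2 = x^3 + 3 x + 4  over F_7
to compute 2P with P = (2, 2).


Doubling: s = (3 x1^2 + a) / (2 y1)
s = (3*2^2 + 3) / (2*2) mod 7 = 2
x3 = s^2 - 2 x1 mod 7 = 2^2 - 2*2 = 0
y3 = s (x1 - x3) - y1 mod 7 = 2 * (2 - 0) - 2 = 2

2P = (0, 2)


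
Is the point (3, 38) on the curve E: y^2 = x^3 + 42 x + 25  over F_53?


Check whether y^2 = x^3 + 42 x + 25 (mod 53) for (x, y) = (3, 38).
LHS: y^2 = 38^2 mod 53 = 13
RHS: x^3 + 42 x + 25 = 3^3 + 42*3 + 25 mod 53 = 19
LHS != RHS

No, not on the curve


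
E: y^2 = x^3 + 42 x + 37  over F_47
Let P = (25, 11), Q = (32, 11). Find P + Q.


P != Q, so use the chord formula.
s = (y2 - y1) / (x2 - x1) = (0) / (7) mod 47 = 0
x3 = s^2 - x1 - x2 mod 47 = 0^2 - 25 - 32 = 37
y3 = s (x1 - x3) - y1 mod 47 = 0 * (25 - 37) - 11 = 36

P + Q = (37, 36)


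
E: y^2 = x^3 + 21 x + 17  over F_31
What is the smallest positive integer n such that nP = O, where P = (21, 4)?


Compute successive multiples of P until we hit O:
  1P = (21, 4)
  2P = (3, 13)
  3P = (15, 24)
  4P = (13, 21)
  5P = (2, 6)
  6P = (2, 25)
  7P = (13, 10)
  8P = (15, 7)
  ... (continuing to 11P)
  11P = O

ord(P) = 11


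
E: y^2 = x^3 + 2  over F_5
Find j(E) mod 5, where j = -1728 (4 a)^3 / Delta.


Delta = -16(4 a^3 + 27 b^2) mod 5 = 2
-1728 * (4 a)^3 = -1728 * (4*0)^3 mod 5 = 0
j = 0 * 2^(-1) mod 5 = 0

j = 0 (mod 5)


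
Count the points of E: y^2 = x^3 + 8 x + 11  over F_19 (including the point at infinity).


For each x in F_19, count y with y^2 = x^3 + 8 x + 11 mod 19:
  x = 0: RHS = 11, y in [7, 12]  -> 2 point(s)
  x = 1: RHS = 1, y in [1, 18]  -> 2 point(s)
  x = 2: RHS = 16, y in [4, 15]  -> 2 point(s)
  x = 3: RHS = 5, y in [9, 10]  -> 2 point(s)
  x = 5: RHS = 5, y in [9, 10]  -> 2 point(s)
  x = 6: RHS = 9, y in [3, 16]  -> 2 point(s)
  x = 7: RHS = 11, y in [7, 12]  -> 2 point(s)
  x = 8: RHS = 17, y in [6, 13]  -> 2 point(s)
  x = 11: RHS = 5, y in [9, 10]  -> 2 point(s)
  x = 12: RHS = 11, y in [7, 12]  -> 2 point(s)
  x = 14: RHS = 17, y in [6, 13]  -> 2 point(s)
  x = 16: RHS = 17, y in [6, 13]  -> 2 point(s)
  x = 17: RHS = 6, y in [5, 14]  -> 2 point(s)
Affine points: 26. Add the point at infinity: total = 27.

#E(F_19) = 27


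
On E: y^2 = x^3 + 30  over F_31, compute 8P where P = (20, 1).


k = 8 = 1000_2 (binary, LSB first: 0001)
Double-and-add from P = (20, 1):
  bit 0 = 0: acc unchanged = O
  bit 1 = 0: acc unchanged = O
  bit 2 = 0: acc unchanged = O
  bit 3 = 1: acc = O + (10, 10) = (10, 10)

8P = (10, 10)


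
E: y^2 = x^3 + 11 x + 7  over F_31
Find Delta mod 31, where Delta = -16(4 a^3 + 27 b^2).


4 a^3 + 27 b^2 = 4*11^3 + 27*7^2 = 5324 + 1323 = 6647
Delta = -16 * (6647) = -106352
Delta mod 31 = 9

Delta = 9 (mod 31)


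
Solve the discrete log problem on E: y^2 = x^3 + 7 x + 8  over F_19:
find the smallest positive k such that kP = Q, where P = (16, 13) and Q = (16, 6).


Enumerate multiples of P until we hit Q = (16, 6):
  1P = (16, 13)
  2P = (4, 10)
  3P = (5, 4)
  4P = (15, 12)
  5P = (8, 14)
  6P = (6, 0)
  7P = (8, 5)
  8P = (15, 7)
  9P = (5, 15)
  10P = (4, 9)
  11P = (16, 6)
Match found at i = 11.

k = 11


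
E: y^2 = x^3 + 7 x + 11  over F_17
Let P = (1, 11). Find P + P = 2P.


Doubling: s = (3 x1^2 + a) / (2 y1)
s = (3*1^2 + 7) / (2*11) mod 17 = 2
x3 = s^2 - 2 x1 mod 17 = 2^2 - 2*1 = 2
y3 = s (x1 - x3) - y1 mod 17 = 2 * (1 - 2) - 11 = 4

2P = (2, 4)


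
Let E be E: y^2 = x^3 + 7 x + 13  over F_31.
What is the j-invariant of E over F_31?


Delta = -16(4 a^3 + 27 b^2) mod 31 = 24
-1728 * (4 a)^3 = -1728 * (4*7)^3 mod 31 = 1
j = 1 * 24^(-1) mod 31 = 22

j = 22 (mod 31)


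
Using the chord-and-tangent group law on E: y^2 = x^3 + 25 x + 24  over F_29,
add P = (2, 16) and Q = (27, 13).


P != Q, so use the chord formula.
s = (y2 - y1) / (x2 - x1) = (26) / (25) mod 29 = 8
x3 = s^2 - x1 - x2 mod 29 = 8^2 - 2 - 27 = 6
y3 = s (x1 - x3) - y1 mod 29 = 8 * (2 - 6) - 16 = 10

P + Q = (6, 10)


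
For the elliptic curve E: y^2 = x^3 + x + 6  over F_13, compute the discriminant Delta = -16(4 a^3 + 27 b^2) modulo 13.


4 a^3 + 27 b^2 = 4*1^3 + 27*6^2 = 4 + 972 = 976
Delta = -16 * (976) = -15616
Delta mod 13 = 10

Delta = 10 (mod 13)


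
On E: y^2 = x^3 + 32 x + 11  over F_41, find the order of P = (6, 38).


Compute successive multiples of P until we hit O:
  1P = (6, 38)
  2P = (4, 11)
  3P = (39, 29)
  4P = (12, 27)
  5P = (7, 39)
  6P = (29, 21)
  7P = (26, 16)
  8P = (18, 8)
  ... (continuing to 18P)
  18P = O

ord(P) = 18


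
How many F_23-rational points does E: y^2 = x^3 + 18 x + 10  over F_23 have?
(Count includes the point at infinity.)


For each x in F_23, count y with y^2 = x^3 + 18 x + 10 mod 23:
  x = 1: RHS = 6, y in [11, 12]  -> 2 point(s)
  x = 2: RHS = 8, y in [10, 13]  -> 2 point(s)
  x = 4: RHS = 8, y in [10, 13]  -> 2 point(s)
  x = 5: RHS = 18, y in [8, 15]  -> 2 point(s)
  x = 6: RHS = 12, y in [9, 14]  -> 2 point(s)
  x = 9: RHS = 4, y in [2, 21]  -> 2 point(s)
  x = 13: RHS = 3, y in [7, 16]  -> 2 point(s)
  x = 14: RHS = 16, y in [4, 19]  -> 2 point(s)
  x = 16: RHS = 1, y in [1, 22]  -> 2 point(s)
  x = 17: RHS = 8, y in [10, 13]  -> 2 point(s)
  x = 18: RHS = 2, y in [5, 18]  -> 2 point(s)
  x = 19: RHS = 12, y in [9, 14]  -> 2 point(s)
  x = 21: RHS = 12, y in [9, 14]  -> 2 point(s)
Affine points: 26. Add the point at infinity: total = 27.

#E(F_23) = 27


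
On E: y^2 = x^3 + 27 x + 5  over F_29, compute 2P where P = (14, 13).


k = 2 = 10_2 (binary, LSB first: 01)
Double-and-add from P = (14, 13):
  bit 0 = 0: acc unchanged = O
  bit 1 = 1: acc = O + (5, 27) = (5, 27)

2P = (5, 27)


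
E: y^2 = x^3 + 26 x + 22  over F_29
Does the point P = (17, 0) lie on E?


Check whether y^2 = x^3 + 26 x + 22 (mod 29) for (x, y) = (17, 0).
LHS: y^2 = 0^2 mod 29 = 0
RHS: x^3 + 26 x + 22 = 17^3 + 26*17 + 22 mod 29 = 12
LHS != RHS

No, not on the curve


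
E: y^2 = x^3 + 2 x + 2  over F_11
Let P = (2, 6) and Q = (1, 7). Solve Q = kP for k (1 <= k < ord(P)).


Enumerate multiples of P until we hit Q = (1, 7):
  1P = (2, 6)
  2P = (5, 7)
  3P = (9, 10)
  4P = (1, 4)
  5P = (1, 7)
Match found at i = 5.

k = 5


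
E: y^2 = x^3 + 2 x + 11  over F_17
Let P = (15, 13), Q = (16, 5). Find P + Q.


P != Q, so use the chord formula.
s = (y2 - y1) / (x2 - x1) = (9) / (1) mod 17 = 9
x3 = s^2 - x1 - x2 mod 17 = 9^2 - 15 - 16 = 16
y3 = s (x1 - x3) - y1 mod 17 = 9 * (15 - 16) - 13 = 12

P + Q = (16, 12)


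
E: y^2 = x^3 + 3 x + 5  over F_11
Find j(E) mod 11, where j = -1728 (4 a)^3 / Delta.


Delta = -16(4 a^3 + 27 b^2) mod 11 = 1
-1728 * (4 a)^3 = -1728 * (4*3)^3 mod 11 = 10
j = 10 * 1^(-1) mod 11 = 10

j = 10 (mod 11)


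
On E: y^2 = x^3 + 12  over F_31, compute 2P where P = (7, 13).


k = 2 = 10_2 (binary, LSB first: 01)
Double-and-add from P = (7, 13):
  bit 0 = 0: acc unchanged = O
  bit 1 = 1: acc = O + (27, 17) = (27, 17)

2P = (27, 17)


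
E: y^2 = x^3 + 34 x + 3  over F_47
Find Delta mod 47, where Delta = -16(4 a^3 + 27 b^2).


4 a^3 + 27 b^2 = 4*34^3 + 27*3^2 = 157216 + 243 = 157459
Delta = -16 * (157459) = -2519344
Delta mod 47 = 44

Delta = 44 (mod 47)


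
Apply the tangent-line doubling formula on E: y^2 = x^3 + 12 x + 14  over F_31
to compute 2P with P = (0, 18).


Doubling: s = (3 x1^2 + a) / (2 y1)
s = (3*0^2 + 12) / (2*18) mod 31 = 21
x3 = s^2 - 2 x1 mod 31 = 21^2 - 2*0 = 7
y3 = s (x1 - x3) - y1 mod 31 = 21 * (0 - 7) - 18 = 21

2P = (7, 21)


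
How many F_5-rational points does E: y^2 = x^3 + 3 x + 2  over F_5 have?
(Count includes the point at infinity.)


For each x in F_5, count y with y^2 = x^3 + 3 x + 2 mod 5:
  x = 1: RHS = 1, y in [1, 4]  -> 2 point(s)
  x = 2: RHS = 1, y in [1, 4]  -> 2 point(s)
Affine points: 4. Add the point at infinity: total = 5.

#E(F_5) = 5


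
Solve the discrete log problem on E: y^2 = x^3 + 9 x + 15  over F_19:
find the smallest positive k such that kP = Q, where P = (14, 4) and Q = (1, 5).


Enumerate multiples of P until we hit Q = (1, 5):
  1P = (14, 4)
  2P = (11, 18)
  3P = (1, 5)
Match found at i = 3.

k = 3


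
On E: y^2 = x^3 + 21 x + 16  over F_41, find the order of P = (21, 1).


Compute successive multiples of P until we hit O:
  1P = (21, 1)
  2P = (9, 27)
  3P = (10, 23)
  4P = (14, 26)
  5P = (38, 7)
  6P = (0, 4)
  7P = (15, 4)
  8P = (36, 27)
  ... (continuing to 22P)
  22P = O

ord(P) = 22


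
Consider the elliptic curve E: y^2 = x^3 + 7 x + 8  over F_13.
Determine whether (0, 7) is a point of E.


Check whether y^2 = x^3 + 7 x + 8 (mod 13) for (x, y) = (0, 7).
LHS: y^2 = 7^2 mod 13 = 10
RHS: x^3 + 7 x + 8 = 0^3 + 7*0 + 8 mod 13 = 8
LHS != RHS

No, not on the curve


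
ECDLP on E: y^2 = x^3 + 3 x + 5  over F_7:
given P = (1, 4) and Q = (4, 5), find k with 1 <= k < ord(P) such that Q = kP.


Enumerate multiples of P until we hit Q = (4, 5):
  1P = (1, 4)
  2P = (6, 1)
  3P = (4, 2)
  4P = (4, 5)
Match found at i = 4.

k = 4


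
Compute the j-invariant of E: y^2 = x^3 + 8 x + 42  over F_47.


Delta = -16(4 a^3 + 27 b^2) mod 47 = 1
-1728 * (4 a)^3 = -1728 * (4*8)^3 mod 47 = 5
j = 5 * 1^(-1) mod 47 = 5

j = 5 (mod 47)


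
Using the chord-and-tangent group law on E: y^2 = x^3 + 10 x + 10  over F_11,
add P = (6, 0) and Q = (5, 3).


P != Q, so use the chord formula.
s = (y2 - y1) / (x2 - x1) = (3) / (10) mod 11 = 8
x3 = s^2 - x1 - x2 mod 11 = 8^2 - 6 - 5 = 9
y3 = s (x1 - x3) - y1 mod 11 = 8 * (6 - 9) - 0 = 9

P + Q = (9, 9)


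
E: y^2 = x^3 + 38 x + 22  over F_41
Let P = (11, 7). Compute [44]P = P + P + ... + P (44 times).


k = 44 = 101100_2 (binary, LSB first: 001101)
Double-and-add from P = (11, 7):
  bit 0 = 0: acc unchanged = O
  bit 1 = 0: acc unchanged = O
  bit 2 = 1: acc = O + (19, 10) = (19, 10)
  bit 3 = 1: acc = (19, 10) + (8, 10) = (14, 31)
  bit 4 = 0: acc unchanged = (14, 31)
  bit 5 = 1: acc = (14, 31) + (38, 2) = (20, 7)

44P = (20, 7)


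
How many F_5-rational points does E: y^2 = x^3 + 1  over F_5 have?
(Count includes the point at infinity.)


For each x in F_5, count y with y^2 = x^3 + 0 x + 1 mod 5:
  x = 0: RHS = 1, y in [1, 4]  -> 2 point(s)
  x = 2: RHS = 4, y in [2, 3]  -> 2 point(s)
  x = 4: RHS = 0, y in [0]  -> 1 point(s)
Affine points: 5. Add the point at infinity: total = 6.

#E(F_5) = 6


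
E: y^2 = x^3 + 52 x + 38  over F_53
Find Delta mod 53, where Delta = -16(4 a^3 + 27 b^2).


4 a^3 + 27 b^2 = 4*52^3 + 27*38^2 = 562432 + 38988 = 601420
Delta = -16 * (601420) = -9622720
Delta mod 53 = 13

Delta = 13 (mod 53)


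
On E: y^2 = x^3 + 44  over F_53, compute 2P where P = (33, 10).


Doubling: s = (3 x1^2 + a) / (2 y1)
s = (3*33^2 + 0) / (2*10) mod 53 = 7
x3 = s^2 - 2 x1 mod 53 = 7^2 - 2*33 = 36
y3 = s (x1 - x3) - y1 mod 53 = 7 * (33 - 36) - 10 = 22

2P = (36, 22)


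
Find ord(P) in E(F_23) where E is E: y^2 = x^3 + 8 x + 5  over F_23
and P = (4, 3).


Compute successive multiples of P until we hit O:
  1P = (4, 3)
  2P = (5, 3)
  3P = (14, 20)
  4P = (21, 21)
  5P = (7, 6)
  6P = (13, 11)
  7P = (19, 22)
  8P = (6, 19)
  ... (continuing to 32P)
  32P = O

ord(P) = 32


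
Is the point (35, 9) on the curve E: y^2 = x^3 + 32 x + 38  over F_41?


Check whether y^2 = x^3 + 32 x + 38 (mod 41) for (x, y) = (35, 9).
LHS: y^2 = 9^2 mod 41 = 40
RHS: x^3 + 32 x + 38 = 35^3 + 32*35 + 38 mod 41 = 40
LHS = RHS

Yes, on the curve


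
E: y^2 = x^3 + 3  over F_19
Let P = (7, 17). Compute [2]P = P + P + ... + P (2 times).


k = 2 = 10_2 (binary, LSB first: 01)
Double-and-add from P = (7, 17):
  bit 0 = 0: acc unchanged = O
  bit 1 = 1: acc = O + (3, 7) = (3, 7)

2P = (3, 7)


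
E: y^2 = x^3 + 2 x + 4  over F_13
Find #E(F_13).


For each x in F_13, count y with y^2 = x^3 + 2 x + 4 mod 13:
  x = 0: RHS = 4, y in [2, 11]  -> 2 point(s)
  x = 2: RHS = 3, y in [4, 9]  -> 2 point(s)
  x = 5: RHS = 9, y in [3, 10]  -> 2 point(s)
  x = 7: RHS = 10, y in [6, 7]  -> 2 point(s)
  x = 8: RHS = 12, y in [5, 8]  -> 2 point(s)
  x = 9: RHS = 10, y in [6, 7]  -> 2 point(s)
  x = 10: RHS = 10, y in [6, 7]  -> 2 point(s)
  x = 12: RHS = 1, y in [1, 12]  -> 2 point(s)
Affine points: 16. Add the point at infinity: total = 17.

#E(F_13) = 17


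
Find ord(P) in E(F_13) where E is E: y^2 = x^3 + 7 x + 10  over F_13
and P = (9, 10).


Compute successive multiples of P until we hit O:
  1P = (9, 10)
  2P = (5, 1)
  3P = (0, 7)
  4P = (7, 8)
  5P = (11, 1)
  6P = (10, 1)
  7P = (10, 12)
  8P = (11, 12)
  ... (continuing to 13P)
  13P = O

ord(P) = 13


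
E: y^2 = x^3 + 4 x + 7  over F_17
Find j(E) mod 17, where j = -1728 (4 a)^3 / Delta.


Delta = -16(4 a^3 + 27 b^2) mod 17 = 15
-1728 * (4 a)^3 = -1728 * (4*4)^3 mod 17 = 11
j = 11 * 15^(-1) mod 17 = 3

j = 3 (mod 17)


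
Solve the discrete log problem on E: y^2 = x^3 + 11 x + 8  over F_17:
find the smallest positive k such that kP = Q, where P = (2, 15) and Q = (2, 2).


Enumerate multiples of P until we hit Q = (2, 2):
  1P = (2, 15)
  2P = (11, 7)
  3P = (5, 16)
  4P = (12, 10)
  5P = (16, 9)
  6P = (3, 0)
  7P = (16, 8)
  8P = (12, 7)
  9P = (5, 1)
  10P = (11, 10)
  11P = (2, 2)
Match found at i = 11.

k = 11


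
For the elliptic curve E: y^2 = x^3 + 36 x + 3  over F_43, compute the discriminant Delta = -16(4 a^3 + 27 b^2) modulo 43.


4 a^3 + 27 b^2 = 4*36^3 + 27*3^2 = 186624 + 243 = 186867
Delta = -16 * (186867) = -2989872
Delta mod 43 = 4

Delta = 4 (mod 43)


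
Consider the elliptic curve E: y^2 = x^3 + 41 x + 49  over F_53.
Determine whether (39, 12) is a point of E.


Check whether y^2 = x^3 + 41 x + 49 (mod 53) for (x, y) = (39, 12).
LHS: y^2 = 12^2 mod 53 = 38
RHS: x^3 + 41 x + 49 = 39^3 + 41*39 + 49 mod 53 = 17
LHS != RHS

No, not on the curve


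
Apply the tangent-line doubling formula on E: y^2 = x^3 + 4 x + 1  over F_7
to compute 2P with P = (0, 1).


Doubling: s = (3 x1^2 + a) / (2 y1)
s = (3*0^2 + 4) / (2*1) mod 7 = 2
x3 = s^2 - 2 x1 mod 7 = 2^2 - 2*0 = 4
y3 = s (x1 - x3) - y1 mod 7 = 2 * (0 - 4) - 1 = 5

2P = (4, 5)


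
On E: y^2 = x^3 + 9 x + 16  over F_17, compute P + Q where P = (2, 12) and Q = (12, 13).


P != Q, so use the chord formula.
s = (y2 - y1) / (x2 - x1) = (1) / (10) mod 17 = 12
x3 = s^2 - x1 - x2 mod 17 = 12^2 - 2 - 12 = 11
y3 = s (x1 - x3) - y1 mod 17 = 12 * (2 - 11) - 12 = 16

P + Q = (11, 16)


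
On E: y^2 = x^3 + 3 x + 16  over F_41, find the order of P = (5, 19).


Compute successive multiples of P until we hit O:
  1P = (5, 19)
  2P = (10, 29)
  3P = (30, 13)
  4P = (26, 9)
  5P = (0, 4)
  6P = (4, 25)
  7P = (27, 31)
  8P = (32, 11)
  ... (continuing to 37P)
  37P = O

ord(P) = 37


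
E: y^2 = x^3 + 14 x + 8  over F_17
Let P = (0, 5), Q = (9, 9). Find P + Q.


P != Q, so use the chord formula.
s = (y2 - y1) / (x2 - x1) = (4) / (9) mod 17 = 8
x3 = s^2 - x1 - x2 mod 17 = 8^2 - 0 - 9 = 4
y3 = s (x1 - x3) - y1 mod 17 = 8 * (0 - 4) - 5 = 14

P + Q = (4, 14)


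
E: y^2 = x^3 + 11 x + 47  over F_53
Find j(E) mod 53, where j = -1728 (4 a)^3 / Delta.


Delta = -16(4 a^3 + 27 b^2) mod 53 = 17
-1728 * (4 a)^3 = -1728 * (4*11)^3 mod 53 = 8
j = 8 * 17^(-1) mod 53 = 41

j = 41 (mod 53)


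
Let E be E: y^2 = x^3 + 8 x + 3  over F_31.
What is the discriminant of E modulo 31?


4 a^3 + 27 b^2 = 4*8^3 + 27*3^2 = 2048 + 243 = 2291
Delta = -16 * (2291) = -36656
Delta mod 31 = 17

Delta = 17 (mod 31)


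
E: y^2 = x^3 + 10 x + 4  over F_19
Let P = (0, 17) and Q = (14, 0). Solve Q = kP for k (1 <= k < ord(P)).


Enumerate multiples of P until we hit Q = (14, 0):
  1P = (0, 17)
  2P = (11, 1)
  3P = (12, 16)
  4P = (14, 0)
Match found at i = 4.

k = 4


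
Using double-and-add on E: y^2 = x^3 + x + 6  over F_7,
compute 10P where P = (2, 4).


k = 10 = 1010_2 (binary, LSB first: 0101)
Double-and-add from P = (2, 4):
  bit 0 = 0: acc unchanged = O
  bit 1 = 1: acc = O + (4, 5) = (4, 5)
  bit 2 = 0: acc unchanged = (4, 5)
  bit 3 = 1: acc = (4, 5) + (3, 1) = (2, 3)

10P = (2, 3)


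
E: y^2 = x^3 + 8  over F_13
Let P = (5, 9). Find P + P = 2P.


Doubling: s = (3 x1^2 + a) / (2 y1)
s = (3*5^2 + 0) / (2*9) mod 13 = 2
x3 = s^2 - 2 x1 mod 13 = 2^2 - 2*5 = 7
y3 = s (x1 - x3) - y1 mod 13 = 2 * (5 - 7) - 9 = 0

2P = (7, 0)


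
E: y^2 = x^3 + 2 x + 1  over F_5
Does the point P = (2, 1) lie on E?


Check whether y^2 = x^3 + 2 x + 1 (mod 5) for (x, y) = (2, 1).
LHS: y^2 = 1^2 mod 5 = 1
RHS: x^3 + 2 x + 1 = 2^3 + 2*2 + 1 mod 5 = 3
LHS != RHS

No, not on the curve


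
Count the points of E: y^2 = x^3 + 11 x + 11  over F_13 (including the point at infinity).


For each x in F_13, count y with y^2 = x^3 + 11 x + 11 mod 13:
  x = 1: RHS = 10, y in [6, 7]  -> 2 point(s)
  x = 5: RHS = 9, y in [3, 10]  -> 2 point(s)
  x = 8: RHS = 0, y in [0]  -> 1 point(s)
  x = 10: RHS = 3, y in [4, 9]  -> 2 point(s)
  x = 12: RHS = 12, y in [5, 8]  -> 2 point(s)
Affine points: 9. Add the point at infinity: total = 10.

#E(F_13) = 10


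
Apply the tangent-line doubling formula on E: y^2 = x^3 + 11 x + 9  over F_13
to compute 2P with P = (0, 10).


Doubling: s = (3 x1^2 + a) / (2 y1)
s = (3*0^2 + 11) / (2*10) mod 13 = 9
x3 = s^2 - 2 x1 mod 13 = 9^2 - 2*0 = 3
y3 = s (x1 - x3) - y1 mod 13 = 9 * (0 - 3) - 10 = 2

2P = (3, 2)


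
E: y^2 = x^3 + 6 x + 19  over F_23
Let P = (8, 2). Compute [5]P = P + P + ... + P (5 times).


k = 5 = 101_2 (binary, LSB first: 101)
Double-and-add from P = (8, 2):
  bit 0 = 1: acc = O + (8, 2) = (8, 2)
  bit 1 = 0: acc unchanged = (8, 2)
  bit 2 = 1: acc = (8, 2) + (14, 8) = (2, 4)

5P = (2, 4)


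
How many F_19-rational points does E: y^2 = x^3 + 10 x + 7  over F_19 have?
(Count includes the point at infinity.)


For each x in F_19, count y with y^2 = x^3 + 10 x + 7 mod 19:
  x = 0: RHS = 7, y in [8, 11]  -> 2 point(s)
  x = 2: RHS = 16, y in [4, 15]  -> 2 point(s)
  x = 3: RHS = 7, y in [8, 11]  -> 2 point(s)
  x = 4: RHS = 16, y in [4, 15]  -> 2 point(s)
  x = 5: RHS = 11, y in [7, 12]  -> 2 point(s)
  x = 6: RHS = 17, y in [6, 13]  -> 2 point(s)
  x = 9: RHS = 9, y in [3, 16]  -> 2 point(s)
  x = 10: RHS = 5, y in [9, 10]  -> 2 point(s)
  x = 11: RHS = 4, y in [2, 17]  -> 2 point(s)
  x = 13: RHS = 16, y in [4, 15]  -> 2 point(s)
  x = 15: RHS = 17, y in [6, 13]  -> 2 point(s)
  x = 16: RHS = 7, y in [8, 11]  -> 2 point(s)
  x = 17: RHS = 17, y in [6, 13]  -> 2 point(s)
Affine points: 26. Add the point at infinity: total = 27.

#E(F_19) = 27


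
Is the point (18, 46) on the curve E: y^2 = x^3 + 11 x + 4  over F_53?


Check whether y^2 = x^3 + 11 x + 4 (mod 53) for (x, y) = (18, 46).
LHS: y^2 = 46^2 mod 53 = 49
RHS: x^3 + 11 x + 4 = 18^3 + 11*18 + 4 mod 53 = 45
LHS != RHS

No, not on the curve


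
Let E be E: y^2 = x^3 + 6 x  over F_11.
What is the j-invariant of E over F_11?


Delta = -16(4 a^3 + 27 b^2) mod 11 = 3
-1728 * (4 a)^3 = -1728 * (4*6)^3 mod 11 = 3
j = 3 * 3^(-1) mod 11 = 1

j = 1 (mod 11)


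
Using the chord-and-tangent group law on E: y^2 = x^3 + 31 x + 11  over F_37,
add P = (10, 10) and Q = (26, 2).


P != Q, so use the chord formula.
s = (y2 - y1) / (x2 - x1) = (29) / (16) mod 37 = 18
x3 = s^2 - x1 - x2 mod 37 = 18^2 - 10 - 26 = 29
y3 = s (x1 - x3) - y1 mod 37 = 18 * (10 - 29) - 10 = 18

P + Q = (29, 18)


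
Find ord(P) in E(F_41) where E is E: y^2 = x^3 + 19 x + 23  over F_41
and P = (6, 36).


Compute successive multiples of P until we hit O:
  1P = (6, 36)
  2P = (39, 10)
  3P = (4, 32)
  4P = (35, 29)
  5P = (16, 6)
  6P = (28, 30)
  7P = (23, 32)
  8P = (20, 30)
  ... (continuing to 42P)
  42P = O

ord(P) = 42


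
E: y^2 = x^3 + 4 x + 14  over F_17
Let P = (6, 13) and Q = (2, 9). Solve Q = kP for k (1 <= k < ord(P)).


Enumerate multiples of P until we hit Q = (2, 9):
  1P = (6, 13)
  2P = (14, 14)
  3P = (1, 11)
  4P = (2, 9)
Match found at i = 4.

k = 4


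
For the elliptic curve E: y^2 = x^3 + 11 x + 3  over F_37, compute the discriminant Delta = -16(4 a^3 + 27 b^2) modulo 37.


4 a^3 + 27 b^2 = 4*11^3 + 27*3^2 = 5324 + 243 = 5567
Delta = -16 * (5567) = -89072
Delta mod 37 = 24

Delta = 24 (mod 37)


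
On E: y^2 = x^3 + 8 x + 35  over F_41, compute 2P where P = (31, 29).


Doubling: s = (3 x1^2 + a) / (2 y1)
s = (3*31^2 + 8) / (2*29) mod 41 = 35
x3 = s^2 - 2 x1 mod 41 = 35^2 - 2*31 = 15
y3 = s (x1 - x3) - y1 mod 41 = 35 * (31 - 15) - 29 = 39

2P = (15, 39)


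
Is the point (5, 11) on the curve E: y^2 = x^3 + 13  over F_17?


Check whether y^2 = x^3 + 0 x + 13 (mod 17) for (x, y) = (5, 11).
LHS: y^2 = 11^2 mod 17 = 2
RHS: x^3 + 0 x + 13 = 5^3 + 0*5 + 13 mod 17 = 2
LHS = RHS

Yes, on the curve


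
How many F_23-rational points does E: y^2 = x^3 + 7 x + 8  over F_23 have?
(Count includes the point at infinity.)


For each x in F_23, count y with y^2 = x^3 + 7 x + 8 mod 23:
  x = 0: RHS = 8, y in [10, 13]  -> 2 point(s)
  x = 1: RHS = 16, y in [4, 19]  -> 2 point(s)
  x = 4: RHS = 8, y in [10, 13]  -> 2 point(s)
  x = 6: RHS = 13, y in [6, 17]  -> 2 point(s)
  x = 7: RHS = 9, y in [3, 20]  -> 2 point(s)
  x = 8: RHS = 1, y in [1, 22]  -> 2 point(s)
  x = 9: RHS = 18, y in [8, 15]  -> 2 point(s)
  x = 11: RHS = 13, y in [6, 17]  -> 2 point(s)
  x = 12: RHS = 3, y in [7, 16]  -> 2 point(s)
  x = 17: RHS = 3, y in [7, 16]  -> 2 point(s)
  x = 18: RHS = 9, y in [3, 20]  -> 2 point(s)
  x = 19: RHS = 8, y in [10, 13]  -> 2 point(s)
  x = 20: RHS = 6, y in [11, 12]  -> 2 point(s)
  x = 21: RHS = 9, y in [3, 20]  -> 2 point(s)
  x = 22: RHS = 0, y in [0]  -> 1 point(s)
Affine points: 29. Add the point at infinity: total = 30.

#E(F_23) = 30


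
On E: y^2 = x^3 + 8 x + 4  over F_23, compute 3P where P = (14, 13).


k = 3 = 11_2 (binary, LSB first: 11)
Double-and-add from P = (14, 13):
  bit 0 = 1: acc = O + (14, 13) = (14, 13)
  bit 1 = 1: acc = (14, 13) + (21, 7) = (0, 21)

3P = (0, 21)


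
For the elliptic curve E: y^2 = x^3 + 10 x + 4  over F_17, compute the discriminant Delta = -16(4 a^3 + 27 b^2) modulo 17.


4 a^3 + 27 b^2 = 4*10^3 + 27*4^2 = 4000 + 432 = 4432
Delta = -16 * (4432) = -70912
Delta mod 17 = 12

Delta = 12 (mod 17)


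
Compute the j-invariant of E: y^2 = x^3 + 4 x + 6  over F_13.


Delta = -16(4 a^3 + 27 b^2) mod 13 = 8
-1728 * (4 a)^3 = -1728 * (4*4)^3 mod 13 = 1
j = 1 * 8^(-1) mod 13 = 5

j = 5 (mod 13)


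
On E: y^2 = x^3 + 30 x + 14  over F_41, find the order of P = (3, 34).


Compute successive multiples of P until we hit O:
  1P = (3, 34)
  2P = (2, 0)
  3P = (3, 7)
  4P = O

ord(P) = 4


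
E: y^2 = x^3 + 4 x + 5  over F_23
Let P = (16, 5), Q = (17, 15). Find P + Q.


P != Q, so use the chord formula.
s = (y2 - y1) / (x2 - x1) = (10) / (1) mod 23 = 10
x3 = s^2 - x1 - x2 mod 23 = 10^2 - 16 - 17 = 21
y3 = s (x1 - x3) - y1 mod 23 = 10 * (16 - 21) - 5 = 14

P + Q = (21, 14)


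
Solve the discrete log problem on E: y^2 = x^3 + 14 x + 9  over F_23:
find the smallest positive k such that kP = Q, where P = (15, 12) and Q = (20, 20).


Enumerate multiples of P until we hit Q = (20, 20):
  1P = (15, 12)
  2P = (17, 13)
  3P = (20, 20)
Match found at i = 3.

k = 3


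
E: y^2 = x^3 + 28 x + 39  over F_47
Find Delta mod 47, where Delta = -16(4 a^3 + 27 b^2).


4 a^3 + 27 b^2 = 4*28^3 + 27*39^2 = 87808 + 41067 = 128875
Delta = -16 * (128875) = -2062000
Delta mod 47 = 31

Delta = 31 (mod 47)


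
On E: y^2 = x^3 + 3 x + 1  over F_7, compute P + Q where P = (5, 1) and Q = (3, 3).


P != Q, so use the chord formula.
s = (y2 - y1) / (x2 - x1) = (2) / (5) mod 7 = 6
x3 = s^2 - x1 - x2 mod 7 = 6^2 - 5 - 3 = 0
y3 = s (x1 - x3) - y1 mod 7 = 6 * (5 - 0) - 1 = 1

P + Q = (0, 1)


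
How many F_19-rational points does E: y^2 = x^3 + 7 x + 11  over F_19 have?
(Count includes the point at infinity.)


For each x in F_19, count y with y^2 = x^3 + 7 x + 11 mod 19:
  x = 0: RHS = 11, y in [7, 12]  -> 2 point(s)
  x = 1: RHS = 0, y in [0]  -> 1 point(s)
  x = 5: RHS = 0, y in [0]  -> 1 point(s)
  x = 7: RHS = 4, y in [2, 17]  -> 2 point(s)
  x = 8: RHS = 9, y in [3, 16]  -> 2 point(s)
  x = 9: RHS = 5, y in [9, 10]  -> 2 point(s)
  x = 10: RHS = 17, y in [6, 13]  -> 2 point(s)
  x = 13: RHS = 0, y in [0]  -> 1 point(s)
  x = 16: RHS = 1, y in [1, 18]  -> 2 point(s)
Affine points: 15. Add the point at infinity: total = 16.

#E(F_19) = 16


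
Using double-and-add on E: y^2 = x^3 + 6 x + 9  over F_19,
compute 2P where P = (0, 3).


k = 2 = 10_2 (binary, LSB first: 01)
Double-and-add from P = (0, 3):
  bit 0 = 0: acc unchanged = O
  bit 1 = 1: acc = O + (1, 15) = (1, 15)

2P = (1, 15)


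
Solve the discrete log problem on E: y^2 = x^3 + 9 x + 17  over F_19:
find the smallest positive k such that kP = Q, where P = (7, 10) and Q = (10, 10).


Enumerate multiples of P until we hit Q = (10, 10):
  1P = (7, 10)
  2P = (2, 10)
  3P = (10, 9)
  4P = (0, 13)
  5P = (18, 11)
  6P = (5, 4)
  7P = (16, 1)
  8P = (16, 18)
  9P = (5, 15)
  10P = (18, 8)
  11P = (0, 6)
  12P = (10, 10)
Match found at i = 12.

k = 12


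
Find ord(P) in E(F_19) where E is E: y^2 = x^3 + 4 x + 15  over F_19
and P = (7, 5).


Compute successive multiples of P until we hit O:
  1P = (7, 5)
  2P = (9, 18)
  3P = (12, 10)
  4P = (1, 1)
  5P = (3, 4)
  6P = (15, 12)
  7P = (4, 0)
  8P = (15, 7)
  ... (continuing to 14P)
  14P = O

ord(P) = 14


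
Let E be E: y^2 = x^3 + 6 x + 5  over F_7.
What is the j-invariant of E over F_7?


Delta = -16(4 a^3 + 27 b^2) mod 7 = 2
-1728 * (4 a)^3 = -1728 * (4*6)^3 mod 7 = 6
j = 6 * 2^(-1) mod 7 = 3

j = 3 (mod 7)


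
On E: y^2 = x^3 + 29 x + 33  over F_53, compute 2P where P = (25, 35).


Doubling: s = (3 x1^2 + a) / (2 y1)
s = (3*25^2 + 29) / (2*35) mod 53 = 6
x3 = s^2 - 2 x1 mod 53 = 6^2 - 2*25 = 39
y3 = s (x1 - x3) - y1 mod 53 = 6 * (25 - 39) - 35 = 40

2P = (39, 40)


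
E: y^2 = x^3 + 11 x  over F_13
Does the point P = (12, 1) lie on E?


Check whether y^2 = x^3 + 11 x + 0 (mod 13) for (x, y) = (12, 1).
LHS: y^2 = 1^2 mod 13 = 1
RHS: x^3 + 11 x + 0 = 12^3 + 11*12 + 0 mod 13 = 1
LHS = RHS

Yes, on the curve


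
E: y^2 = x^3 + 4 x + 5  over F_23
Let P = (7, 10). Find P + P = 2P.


Doubling: s = (3 x1^2 + a) / (2 y1)
s = (3*7^2 + 4) / (2*10) mod 23 = 11
x3 = s^2 - 2 x1 mod 23 = 11^2 - 2*7 = 15
y3 = s (x1 - x3) - y1 mod 23 = 11 * (7 - 15) - 10 = 17

2P = (15, 17)


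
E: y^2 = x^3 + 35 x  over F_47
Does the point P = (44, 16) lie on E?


Check whether y^2 = x^3 + 35 x + 0 (mod 47) for (x, y) = (44, 16).
LHS: y^2 = 16^2 mod 47 = 21
RHS: x^3 + 35 x + 0 = 44^3 + 35*44 + 0 mod 47 = 9
LHS != RHS

No, not on the curve


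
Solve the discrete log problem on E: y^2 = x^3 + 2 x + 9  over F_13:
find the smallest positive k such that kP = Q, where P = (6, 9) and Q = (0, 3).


Enumerate multiples of P until we hit Q = (0, 3):
  1P = (6, 9)
  2P = (4, 9)
  3P = (3, 4)
  4P = (1, 8)
  5P = (5, 12)
  6P = (11, 6)
  7P = (0, 3)
Match found at i = 7.

k = 7


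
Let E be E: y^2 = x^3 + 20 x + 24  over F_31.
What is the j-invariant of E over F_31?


Delta = -16(4 a^3 + 27 b^2) mod 31 = 1
-1728 * (4 a)^3 = -1728 * (4*20)^3 mod 31 = 1
j = 1 * 1^(-1) mod 31 = 1

j = 1 (mod 31)


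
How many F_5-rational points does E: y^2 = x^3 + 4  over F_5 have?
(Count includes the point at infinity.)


For each x in F_5, count y with y^2 = x^3 + 0 x + 4 mod 5:
  x = 0: RHS = 4, y in [2, 3]  -> 2 point(s)
  x = 1: RHS = 0, y in [0]  -> 1 point(s)
  x = 3: RHS = 1, y in [1, 4]  -> 2 point(s)
Affine points: 5. Add the point at infinity: total = 6.

#E(F_5) = 6


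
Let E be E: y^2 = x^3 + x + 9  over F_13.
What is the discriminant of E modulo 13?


4 a^3 + 27 b^2 = 4*1^3 + 27*9^2 = 4 + 2187 = 2191
Delta = -16 * (2191) = -35056
Delta mod 13 = 5

Delta = 5 (mod 13)


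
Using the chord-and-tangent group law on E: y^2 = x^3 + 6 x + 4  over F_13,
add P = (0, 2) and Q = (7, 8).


P != Q, so use the chord formula.
s = (y2 - y1) / (x2 - x1) = (6) / (7) mod 13 = 12
x3 = s^2 - x1 - x2 mod 13 = 12^2 - 0 - 7 = 7
y3 = s (x1 - x3) - y1 mod 13 = 12 * (0 - 7) - 2 = 5

P + Q = (7, 5)


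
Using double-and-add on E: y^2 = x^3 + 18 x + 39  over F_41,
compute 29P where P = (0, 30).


k = 29 = 11101_2 (binary, LSB first: 10111)
Double-and-add from P = (0, 30):
  bit 0 = 1: acc = O + (0, 30) = (0, 30)
  bit 1 = 0: acc unchanged = (0, 30)
  bit 2 = 1: acc = (0, 30) + (17, 25) = (16, 35)
  bit 3 = 1: acc = (16, 35) + (5, 7) = (38, 32)
  bit 4 = 1: acc = (38, 32) + (13, 16) = (32, 3)

29P = (32, 3)


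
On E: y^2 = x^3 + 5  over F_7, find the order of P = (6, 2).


Compute successive multiples of P until we hit O:
  1P = (6, 2)
  2P = (3, 2)
  3P = (5, 5)
  4P = (5, 2)
  5P = (3, 5)
  6P = (6, 5)
  7P = O

ord(P) = 7


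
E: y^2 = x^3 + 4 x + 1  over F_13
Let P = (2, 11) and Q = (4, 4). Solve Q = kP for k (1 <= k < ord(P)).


Enumerate multiples of P until we hit Q = (4, 4):
  1P = (2, 11)
  2P = (12, 3)
  3P = (9, 5)
  4P = (3, 1)
  5P = (4, 9)
  6P = (8, 8)
  7P = (0, 1)
  8P = (10, 1)
  9P = (5, 9)
  10P = (5, 4)
  11P = (10, 12)
  12P = (0, 12)
  13P = (8, 5)
  14P = (4, 4)
Match found at i = 14.

k = 14


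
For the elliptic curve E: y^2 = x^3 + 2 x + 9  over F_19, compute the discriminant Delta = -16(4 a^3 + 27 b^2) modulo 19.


4 a^3 + 27 b^2 = 4*2^3 + 27*9^2 = 32 + 2187 = 2219
Delta = -16 * (2219) = -35504
Delta mod 19 = 7

Delta = 7 (mod 19)


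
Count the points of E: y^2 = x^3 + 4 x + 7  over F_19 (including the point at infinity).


For each x in F_19, count y with y^2 = x^3 + 4 x + 7 mod 19:
  x = 0: RHS = 7, y in [8, 11]  -> 2 point(s)
  x = 2: RHS = 4, y in [2, 17]  -> 2 point(s)
  x = 4: RHS = 11, y in [7, 12]  -> 2 point(s)
  x = 5: RHS = 0, y in [0]  -> 1 point(s)
  x = 6: RHS = 0, y in [0]  -> 1 point(s)
  x = 7: RHS = 17, y in [6, 13]  -> 2 point(s)
  x = 8: RHS = 0, y in [0]  -> 1 point(s)
  x = 12: RHS = 16, y in [4, 15]  -> 2 point(s)
  x = 16: RHS = 6, y in [5, 14]  -> 2 point(s)
Affine points: 15. Add the point at infinity: total = 16.

#E(F_19) = 16


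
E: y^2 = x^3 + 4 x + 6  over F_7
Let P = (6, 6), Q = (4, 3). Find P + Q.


P != Q, so use the chord formula.
s = (y2 - y1) / (x2 - x1) = (4) / (5) mod 7 = 5
x3 = s^2 - x1 - x2 mod 7 = 5^2 - 6 - 4 = 1
y3 = s (x1 - x3) - y1 mod 7 = 5 * (6 - 1) - 6 = 5

P + Q = (1, 5)


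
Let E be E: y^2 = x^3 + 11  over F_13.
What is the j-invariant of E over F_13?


Delta = -16(4 a^3 + 27 b^2) mod 13 = 1
-1728 * (4 a)^3 = -1728 * (4*0)^3 mod 13 = 0
j = 0 * 1^(-1) mod 13 = 0

j = 0 (mod 13)


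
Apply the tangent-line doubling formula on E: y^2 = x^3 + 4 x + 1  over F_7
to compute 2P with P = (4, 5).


Doubling: s = (3 x1^2 + a) / (2 y1)
s = (3*4^2 + 4) / (2*5) mod 7 = 1
x3 = s^2 - 2 x1 mod 7 = 1^2 - 2*4 = 0
y3 = s (x1 - x3) - y1 mod 7 = 1 * (4 - 0) - 5 = 6

2P = (0, 6)


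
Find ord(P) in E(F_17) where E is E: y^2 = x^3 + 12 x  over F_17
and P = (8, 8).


Compute successive multiples of P until we hit O:
  1P = (8, 8)
  2P = (1, 9)
  3P = (16, 15)
  4P = (2, 10)
  5P = (9, 15)
  6P = (15, 11)
  7P = (15, 6)
  8P = (9, 2)
  ... (continuing to 13P)
  13P = O

ord(P) = 13


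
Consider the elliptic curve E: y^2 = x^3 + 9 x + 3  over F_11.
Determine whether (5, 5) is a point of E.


Check whether y^2 = x^3 + 9 x + 3 (mod 11) for (x, y) = (5, 5).
LHS: y^2 = 5^2 mod 11 = 3
RHS: x^3 + 9 x + 3 = 5^3 + 9*5 + 3 mod 11 = 8
LHS != RHS

No, not on the curve


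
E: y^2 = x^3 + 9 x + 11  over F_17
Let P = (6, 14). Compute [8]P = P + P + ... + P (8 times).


k = 8 = 1000_2 (binary, LSB first: 0001)
Double-and-add from P = (6, 14):
  bit 0 = 0: acc unchanged = O
  bit 1 = 0: acc unchanged = O
  bit 2 = 0: acc unchanged = O
  bit 3 = 1: acc = O + (4, 14) = (4, 14)

8P = (4, 14)


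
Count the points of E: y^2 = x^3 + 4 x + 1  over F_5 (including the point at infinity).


For each x in F_5, count y with y^2 = x^3 + 4 x + 1 mod 5:
  x = 0: RHS = 1, y in [1, 4]  -> 2 point(s)
  x = 1: RHS = 1, y in [1, 4]  -> 2 point(s)
  x = 3: RHS = 0, y in [0]  -> 1 point(s)
  x = 4: RHS = 1, y in [1, 4]  -> 2 point(s)
Affine points: 7. Add the point at infinity: total = 8.

#E(F_5) = 8


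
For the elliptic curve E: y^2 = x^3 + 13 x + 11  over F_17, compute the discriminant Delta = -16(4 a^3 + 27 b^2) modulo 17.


4 a^3 + 27 b^2 = 4*13^3 + 27*11^2 = 8788 + 3267 = 12055
Delta = -16 * (12055) = -192880
Delta mod 17 = 2

Delta = 2 (mod 17)


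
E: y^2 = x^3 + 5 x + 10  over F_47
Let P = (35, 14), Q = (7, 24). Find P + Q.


P != Q, so use the chord formula.
s = (y2 - y1) / (x2 - x1) = (10) / (19) mod 47 = 3
x3 = s^2 - x1 - x2 mod 47 = 3^2 - 35 - 7 = 14
y3 = s (x1 - x3) - y1 mod 47 = 3 * (35 - 14) - 14 = 2

P + Q = (14, 2)


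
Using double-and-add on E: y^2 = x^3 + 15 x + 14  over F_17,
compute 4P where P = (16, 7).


k = 4 = 100_2 (binary, LSB first: 001)
Double-and-add from P = (16, 7):
  bit 0 = 0: acc unchanged = O
  bit 1 = 0: acc unchanged = O
  bit 2 = 1: acc = O + (10, 5) = (10, 5)

4P = (10, 5)


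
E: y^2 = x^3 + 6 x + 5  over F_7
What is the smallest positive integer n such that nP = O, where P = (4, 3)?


Compute successive multiples of P until we hit O:
  1P = (4, 3)
  2P = (3, 6)
  3P = (2, 5)
  4P = (2, 2)
  5P = (3, 1)
  6P = (4, 4)
  7P = O

ord(P) = 7


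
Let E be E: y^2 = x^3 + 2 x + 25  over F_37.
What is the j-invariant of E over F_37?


Delta = -16(4 a^3 + 27 b^2) mod 37 = 32
-1728 * (4 a)^3 = -1728 * (4*2)^3 mod 37 = 8
j = 8 * 32^(-1) mod 37 = 28

j = 28 (mod 37)


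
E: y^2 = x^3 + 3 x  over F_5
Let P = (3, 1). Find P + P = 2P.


Doubling: s = (3 x1^2 + a) / (2 y1)
s = (3*3^2 + 3) / (2*1) mod 5 = 0
x3 = s^2 - 2 x1 mod 5 = 0^2 - 2*3 = 4
y3 = s (x1 - x3) - y1 mod 5 = 0 * (3 - 4) - 1 = 4

2P = (4, 4)


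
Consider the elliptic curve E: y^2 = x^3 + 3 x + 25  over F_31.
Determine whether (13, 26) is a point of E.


Check whether y^2 = x^3 + 3 x + 25 (mod 31) for (x, y) = (13, 26).
LHS: y^2 = 26^2 mod 31 = 25
RHS: x^3 + 3 x + 25 = 13^3 + 3*13 + 25 mod 31 = 29
LHS != RHS

No, not on the curve


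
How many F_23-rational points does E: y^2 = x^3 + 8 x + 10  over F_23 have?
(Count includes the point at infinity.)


For each x in F_23, count y with y^2 = x^3 + 8 x + 10 mod 23:
  x = 7: RHS = 18, y in [8, 15]  -> 2 point(s)
  x = 9: RHS = 6, y in [11, 12]  -> 2 point(s)
  x = 10: RHS = 9, y in [3, 20]  -> 2 point(s)
  x = 11: RHS = 3, y in [7, 16]  -> 2 point(s)
  x = 15: RHS = 9, y in [3, 20]  -> 2 point(s)
  x = 16: RHS = 2, y in [5, 18]  -> 2 point(s)
  x = 18: RHS = 6, y in [11, 12]  -> 2 point(s)
  x = 19: RHS = 6, y in [11, 12]  -> 2 point(s)
  x = 21: RHS = 9, y in [3, 20]  -> 2 point(s)
  x = 22: RHS = 1, y in [1, 22]  -> 2 point(s)
Affine points: 20. Add the point at infinity: total = 21.

#E(F_23) = 21


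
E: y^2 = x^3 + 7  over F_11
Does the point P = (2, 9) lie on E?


Check whether y^2 = x^3 + 0 x + 7 (mod 11) for (x, y) = (2, 9).
LHS: y^2 = 9^2 mod 11 = 4
RHS: x^3 + 0 x + 7 = 2^3 + 0*2 + 7 mod 11 = 4
LHS = RHS

Yes, on the curve


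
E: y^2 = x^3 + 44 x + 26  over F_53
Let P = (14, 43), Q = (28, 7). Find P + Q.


P != Q, so use the chord formula.
s = (y2 - y1) / (x2 - x1) = (17) / (14) mod 53 = 5
x3 = s^2 - x1 - x2 mod 53 = 5^2 - 14 - 28 = 36
y3 = s (x1 - x3) - y1 mod 53 = 5 * (14 - 36) - 43 = 6

P + Q = (36, 6)


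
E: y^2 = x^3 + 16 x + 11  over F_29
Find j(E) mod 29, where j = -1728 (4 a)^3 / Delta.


Delta = -16(4 a^3 + 27 b^2) mod 29 = 2
-1728 * (4 a)^3 = -1728 * (4*16)^3 mod 29 = 11
j = 11 * 2^(-1) mod 29 = 20

j = 20 (mod 29)


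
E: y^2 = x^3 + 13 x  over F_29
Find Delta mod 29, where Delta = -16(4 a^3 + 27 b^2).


4 a^3 + 27 b^2 = 4*13^3 + 27*0^2 = 8788 + 0 = 8788
Delta = -16 * (8788) = -140608
Delta mod 29 = 13

Delta = 13 (mod 29)


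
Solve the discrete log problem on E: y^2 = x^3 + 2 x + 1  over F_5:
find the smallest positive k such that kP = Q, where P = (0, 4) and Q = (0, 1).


Enumerate multiples of P until we hit Q = (0, 1):
  1P = (0, 4)
  2P = (1, 2)
  3P = (3, 2)
  4P = (3, 3)
  5P = (1, 3)
  6P = (0, 1)
Match found at i = 6.

k = 6


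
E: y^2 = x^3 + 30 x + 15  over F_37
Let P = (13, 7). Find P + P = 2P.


Doubling: s = (3 x1^2 + a) / (2 y1)
s = (3*13^2 + 30) / (2*7) mod 37 = 4
x3 = s^2 - 2 x1 mod 37 = 4^2 - 2*13 = 27
y3 = s (x1 - x3) - y1 mod 37 = 4 * (13 - 27) - 7 = 11

2P = (27, 11)


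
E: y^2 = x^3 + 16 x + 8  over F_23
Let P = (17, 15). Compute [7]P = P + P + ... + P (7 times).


k = 7 = 111_2 (binary, LSB first: 111)
Double-and-add from P = (17, 15):
  bit 0 = 1: acc = O + (17, 15) = (17, 15)
  bit 1 = 1: acc = (17, 15) + (16, 6) = (2, 5)
  bit 2 = 1: acc = (2, 5) + (7, 7) = (16, 17)

7P = (16, 17)


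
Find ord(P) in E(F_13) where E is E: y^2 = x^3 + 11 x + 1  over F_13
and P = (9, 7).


Compute successive multiples of P until we hit O:
  1P = (9, 7)
  2P = (5, 8)
  3P = (8, 9)
  4P = (0, 1)
  5P = (3, 10)
  6P = (11, 7)
  7P = (6, 6)
  8P = (1, 0)
  ... (continuing to 16P)
  16P = O

ord(P) = 16


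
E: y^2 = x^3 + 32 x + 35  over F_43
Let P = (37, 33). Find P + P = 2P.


Doubling: s = (3 x1^2 + a) / (2 y1)
s = (3*37^2 + 32) / (2*33) mod 43 = 36
x3 = s^2 - 2 x1 mod 43 = 36^2 - 2*37 = 18
y3 = s (x1 - x3) - y1 mod 43 = 36 * (37 - 18) - 33 = 6

2P = (18, 6)


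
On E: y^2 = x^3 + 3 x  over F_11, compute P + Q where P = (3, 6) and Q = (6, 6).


P != Q, so use the chord formula.
s = (y2 - y1) / (x2 - x1) = (0) / (3) mod 11 = 0
x3 = s^2 - x1 - x2 mod 11 = 0^2 - 3 - 6 = 2
y3 = s (x1 - x3) - y1 mod 11 = 0 * (3 - 2) - 6 = 5

P + Q = (2, 5)


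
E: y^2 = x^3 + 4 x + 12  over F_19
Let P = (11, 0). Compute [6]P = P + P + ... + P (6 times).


k = 6 = 110_2 (binary, LSB first: 011)
Double-and-add from P = (11, 0):
  bit 0 = 0: acc unchanged = O
  bit 1 = 1: acc = O + O = O
  bit 2 = 1: acc = O + O = O

6P = O


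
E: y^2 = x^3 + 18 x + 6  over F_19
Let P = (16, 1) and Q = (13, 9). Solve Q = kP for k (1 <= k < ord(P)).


Enumerate multiples of P until we hit Q = (13, 9):
  1P = (16, 1)
  2P = (4, 3)
  3P = (8, 4)
  4P = (18, 14)
  5P = (13, 9)
Match found at i = 5.

k = 5


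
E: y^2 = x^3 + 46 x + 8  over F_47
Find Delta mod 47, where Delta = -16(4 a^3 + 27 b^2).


4 a^3 + 27 b^2 = 4*46^3 + 27*8^2 = 389344 + 1728 = 391072
Delta = -16 * (391072) = -6257152
Delta mod 47 = 5

Delta = 5 (mod 47)


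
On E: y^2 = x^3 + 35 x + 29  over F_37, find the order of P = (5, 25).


Compute successive multiples of P until we hit O:
  1P = (5, 25)
  2P = (20, 16)
  3P = (2, 25)
  4P = (30, 12)
  5P = (6, 14)
  6P = (36, 20)
  7P = (8, 28)
  8P = (25, 29)
  ... (continuing to 23P)
  23P = O

ord(P) = 23


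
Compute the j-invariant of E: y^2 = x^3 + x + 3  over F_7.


Delta = -16(4 a^3 + 27 b^2) mod 7 = 3
-1728 * (4 a)^3 = -1728 * (4*1)^3 mod 7 = 1
j = 1 * 3^(-1) mod 7 = 5

j = 5 (mod 7)


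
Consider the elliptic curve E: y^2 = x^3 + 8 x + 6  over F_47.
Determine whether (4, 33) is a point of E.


Check whether y^2 = x^3 + 8 x + 6 (mod 47) for (x, y) = (4, 33).
LHS: y^2 = 33^2 mod 47 = 8
RHS: x^3 + 8 x + 6 = 4^3 + 8*4 + 6 mod 47 = 8
LHS = RHS

Yes, on the curve


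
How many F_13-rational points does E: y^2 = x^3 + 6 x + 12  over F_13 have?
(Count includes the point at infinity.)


For each x in F_13, count y with y^2 = x^3 + 6 x + 12 mod 13:
  x = 0: RHS = 12, y in [5, 8]  -> 2 point(s)
  x = 4: RHS = 9, y in [3, 10]  -> 2 point(s)
  x = 6: RHS = 4, y in [2, 11]  -> 2 point(s)
  x = 8: RHS = 0, y in [0]  -> 1 point(s)
Affine points: 7. Add the point at infinity: total = 8.

#E(F_13) = 8


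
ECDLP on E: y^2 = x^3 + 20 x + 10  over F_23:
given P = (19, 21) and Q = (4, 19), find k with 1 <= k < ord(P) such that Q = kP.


Enumerate multiples of P until we hit Q = (4, 19):
  1P = (19, 21)
  2P = (21, 13)
  3P = (22, 14)
  4P = (13, 11)
  5P = (4, 4)
  6P = (2, 9)
  7P = (6, 22)
  8P = (1, 13)
  9P = (12, 0)
  10P = (1, 10)
  11P = (6, 1)
  12P = (2, 14)
  13P = (4, 19)
Match found at i = 13.

k = 13


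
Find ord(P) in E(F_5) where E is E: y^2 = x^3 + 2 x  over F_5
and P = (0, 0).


Compute successive multiples of P until we hit O:
  1P = (0, 0)
  2P = O

ord(P) = 2
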